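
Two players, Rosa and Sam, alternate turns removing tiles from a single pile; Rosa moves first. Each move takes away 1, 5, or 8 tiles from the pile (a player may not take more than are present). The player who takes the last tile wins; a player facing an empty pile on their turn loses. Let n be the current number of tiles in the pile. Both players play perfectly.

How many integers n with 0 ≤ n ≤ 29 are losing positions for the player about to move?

Build the W/L table. Terminal = L. A non-terminal position is W if it has a move to some L; otherwise it is L.
n=0: no move → L
n=1: →0(L), so W
n=2: →1(W) only, which is W, so L
n=3: →2(L), so W
n=4: →3(W) only, which is W, so L
n=5: →4(L), so W
n=6: →5(W), 1(W) — all W, so L
n=7: →6(L), so W
n=8: →0(L), so W
n=9: →4(L), so W
n=10: →2(L), so W
n=11: →6(L), so W
n=12: →4(L), so W
n=13: →12(W), 8(W), 5(W) — all W, so L
n=14: →13(L), so W
n=15: →14(W), 10(W), 7(W) — all W, so L
n=16: →15(L), so W
n=17: →16(W), 12(W), 9(W) — all W, so L
n=18: →17(L), so W
n=19: →18(W), 14(W), 11(W) — all W, so L
n=20: →19(L), so W
n=21: →13(L), so W
n=22: →17(L), so W
n=23: →15(L), so W
n=24: →19(L), so W
n=25: →17(L), so W
n=26: →25(W), 21(W), 18(W) — all W, so L
n=27: →26(L), so W
n=28: →27(W), 23(W), 20(W) — all W, so L
n=29: →28(L), so W
L entries with 0 ≤ n ≤ 29: n = 0, 2, 4, 6, 13, 15, 17, 19, 26, 28; that makes 10.

10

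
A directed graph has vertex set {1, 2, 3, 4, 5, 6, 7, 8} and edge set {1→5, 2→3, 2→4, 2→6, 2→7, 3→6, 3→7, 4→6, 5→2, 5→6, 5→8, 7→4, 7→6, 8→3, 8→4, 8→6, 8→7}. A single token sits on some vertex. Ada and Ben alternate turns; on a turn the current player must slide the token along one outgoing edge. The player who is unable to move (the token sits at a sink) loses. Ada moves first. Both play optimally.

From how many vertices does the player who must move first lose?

2

Compute win/loss labels from the base case upward. A position with no move is L. Any other position is W if it can reach an L in one move, else L.
Every edge goes from a vertex to one that appears earlier in the order 6, 4, 7, 3, 2, 8, 5, 1, so processing vertices in that order labels each vertex after all of its successors.
6: no outgoing edge → L
4: reaches L-position 6 → W
7: reaches L-position 6 → W
3: reaches L-position 6 → W
2: reaches L-position 6 → W
8: reaches L-position 6 → W
5: reaches L-position 6 → W
1: only reaches 5(W), which is W → L
The L vertices are 1, 6; that is 2 in all.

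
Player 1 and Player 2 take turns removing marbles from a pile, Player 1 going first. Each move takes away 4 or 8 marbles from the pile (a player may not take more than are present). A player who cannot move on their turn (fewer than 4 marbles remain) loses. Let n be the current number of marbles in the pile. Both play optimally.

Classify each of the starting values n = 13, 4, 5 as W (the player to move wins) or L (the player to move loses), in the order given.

Compute win/loss labels from the base case upward. A position with no move is L. Any other position is W if it can reach an L in one move, else L.
n=0: no move → L
n=1: no move → L
n=2: no move → L
n=3: no move → L
n=4: W (go to 0, an L position)
n=5: W (go to 1, an L position)
n=6: W (go to 2, an L position)
n=7: W (go to 3, an L position)
n=8: W (go to 0, an L position)
n=9: W (go to 1, an L position)
n=10: W (go to 2, an L position)
n=11: W (go to 3, an L position)
n=12: L (options 8(W), 4(W) are all W)
n=13: L (options 9(W), 5(W) are all W)

13: L, 4: W, 5: W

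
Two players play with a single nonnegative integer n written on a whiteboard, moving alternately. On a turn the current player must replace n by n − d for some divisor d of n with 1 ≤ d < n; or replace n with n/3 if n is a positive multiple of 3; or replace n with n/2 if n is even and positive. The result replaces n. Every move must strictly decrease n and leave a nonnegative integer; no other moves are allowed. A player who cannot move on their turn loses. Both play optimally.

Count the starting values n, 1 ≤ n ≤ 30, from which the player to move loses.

Label each position W (a win for the player to move) or L (a loss). A position with no legal move is L; any other position is W exactly when some move reaches an L, and L when every move reaches a W.
n=0: no move → L
n=1: no move → L
n=2: →1(L), so W
n=3: →1(L), so W
n=4: →2(W), 3(W) — all W, so L
n=5: →4(L), so W
n=6: →4(L), so W
n=7: →6(W) only, which is W, so L
n=8: →4(L), so W
n=9: →3(W), 6(W), 8(W) — all W, so L
n=10: →9(L), so W
n=11: →10(W) only, which is W, so L
n=12: →4(L), so W
n=13: →12(W) only, which is W, so L
n=14: →7(L), so W
n=15: →5(W), 10(W), 12(W), 14(W) — all W, so L
n=16: →15(L), so W
n=17: →16(W) only, which is W, so L
n=18: →9(L), so W
n=19: →18(W) only, which is W, so L
n=20: →15(L), so W
n=21: →7(L), so W
n=22: →11(L), so W
n=23: →22(W) only, which is W, so L
n=24: →23(L), so W
n=25: →20(W), 24(W) — all W, so L
n=26: →13(L), so W
n=27: →9(L), so W
n=28: →14(W), 21(W), 24(W), 26(W), 27(W) — all W, so L
n=29: →28(L), so W
n=30: →15(L), so W
L entries with 1 ≤ n ≤ 30 (n=0 is outside the asked range and is not counted): n = 1, 4, 7, 9, 11, 13, 15, 17, 19, 23, 25, 28; that makes 12.

12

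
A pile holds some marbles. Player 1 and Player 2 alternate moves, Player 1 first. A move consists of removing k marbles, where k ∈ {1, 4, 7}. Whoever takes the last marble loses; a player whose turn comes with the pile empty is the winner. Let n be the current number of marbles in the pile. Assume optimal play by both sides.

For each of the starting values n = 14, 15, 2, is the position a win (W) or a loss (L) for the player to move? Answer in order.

Use the standard recursion: the mover wins at a terminal position; elsewhere, the mover wins exactly when some move hands the opponent an L position.
n=0: no move; the opponent has just taken the last marble and therefore loses → W
n=1: only reaches 0(W), which is W → L
n=2: reaches L-position 1 → W
n=3: only reaches 2(W), which is W → L
n=4: reaches L-position 3 → W
n=5: reaches L-position 1 → W
n=6: only reaches 5(W), 2(W), all W → L
n=7: reaches L-position 6 → W
n=8: reaches L-position 1 → W
n=9: only reaches 8(W), 5(W), 2(W), all W → L
n=10: reaches L-position 9 → W
n=11: only reaches 10(W), 7(W), 4(W), all W → L
n=12: reaches L-position 11 → W
n=13: reaches L-position 9 → W
n=14: only reaches 13(W), 10(W), 7(W), all W → L
n=15: reaches L-position 14 → W

14: L, 15: W, 2: W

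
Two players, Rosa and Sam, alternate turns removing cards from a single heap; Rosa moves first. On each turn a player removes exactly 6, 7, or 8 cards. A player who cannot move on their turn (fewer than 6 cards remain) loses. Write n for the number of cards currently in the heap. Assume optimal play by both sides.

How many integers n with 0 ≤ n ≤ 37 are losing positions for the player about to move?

Classify positions by backward induction: terminal positions (no move available) are L. From any other position, the mover wins iff some move reaches an L.
n=0: no move → L
n=1: no move → L
n=2: no move → L
n=3: no move → L
n=4: no move → L
n=5: no move → L
n=6: W (go to 0, an L position)
n=7: W (go to 1, an L position)
n=8: W (go to 2, an L position)
n=9: W (go to 3, an L position)
n=10: W (go to 4, an L position)
n=11: W (go to 5, an L position)
n=12: W (go to 5, an L position)
n=13: W (go to 5, an L position)
n=14: L (options 8(W), 7(W), 6(W) are all W)
n=15: L (options 9(W), 8(W), 7(W) are all W)
n=16: L (options 10(W), 9(W), 8(W) are all W)
n=17: L (options 11(W), 10(W), 9(W) are all W)
n=18: L (options 12(W), 11(W), 10(W) are all W)
n=19: L (options 13(W), 12(W), 11(W) are all W)
n=20: W (go to 14, an L position)
n=21: W (go to 15, an L position)
n=22: W (go to 16, an L position)
n=23: W (go to 17, an L position)
n=24: W (go to 18, an L position)
n=25: W (go to 19, an L position)
n=26: W (go to 19, an L position)
n=27: W (go to 19, an L position)
n=28: L (options 22(W), 21(W), 20(W) are all W)
n=29: L (options 23(W), 22(W), 21(W) are all W)
n=30: L (options 24(W), 23(W), 22(W) are all W)
n=31: L (options 25(W), 24(W), 23(W) are all W)
n=32: L (options 26(W), 25(W), 24(W) are all W)
n=33: L (options 27(W), 26(W), 25(W) are all W)
n=34: W (go to 28, an L position)
n=35: W (go to 29, an L position)
n=36: W (go to 30, an L position)
n=37: W (go to 31, an L position)
L entries with 0 ≤ n ≤ 37: n = 0, 1, 2, 3, 4, 5, 14, 15, 16, 17, 18, 19, 28, 29, 30, 31, 32, 33; that makes 18.

18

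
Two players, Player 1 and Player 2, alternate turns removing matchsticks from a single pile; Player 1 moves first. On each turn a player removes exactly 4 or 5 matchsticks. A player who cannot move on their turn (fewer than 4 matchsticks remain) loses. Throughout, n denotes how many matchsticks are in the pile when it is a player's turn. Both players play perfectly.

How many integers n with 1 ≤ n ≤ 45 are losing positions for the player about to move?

20

Build the W/L table. Terminal = L. A non-terminal position is W if it has a move to some L; otherwise it is L.
n=0: no move → L
n=1: no move → L
n=2: no move → L
n=3: no move → L
n=4: can move to 0, which is L ⇒ W
n=5: can move to 1, which is L ⇒ W
n=6: can move to 2, which is L ⇒ W
n=7: can move to 3, which is L ⇒ W
n=8: can move to 3, which is L ⇒ W
n=9: moves to 5(W), 4(W); every one is W ⇒ L
n=10: moves to 6(W), 5(W); every one is W ⇒ L
n=11: moves to 7(W), 6(W); every one is W ⇒ L
n=12: moves to 8(W), 7(W); every one is W ⇒ L
n=13: can move to 9, which is L ⇒ W
n=14: can move to 10, which is L ⇒ W
n=15: can move to 11, which is L ⇒ W
n=16: can move to 12, which is L ⇒ W
n=17: can move to 12, which is L ⇒ W
n=18: moves to 14(W), 13(W); every one is W ⇒ L
n=19: moves to 15(W), 14(W); every one is W ⇒ L
n=20: moves to 16(W), 15(W); every one is W ⇒ L
n=21: moves to 17(W), 16(W); every one is W ⇒ L
n=22: can move to 18, which is L ⇒ W
n=23: can move to 19, which is L ⇒ W
n=24: can move to 20, which is L ⇒ W
n=25: can move to 21, which is L ⇒ W
n=26: can move to 21, which is L ⇒ W
n=27: moves to 23(W), 22(W); every one is W ⇒ L
n=28: moves to 24(W), 23(W); every one is W ⇒ L
n=29: moves to 25(W), 24(W); every one is W ⇒ L
n=30: moves to 26(W), 25(W); every one is W ⇒ L
n=31: can move to 27, which is L ⇒ W
n=32: can move to 28, which is L ⇒ W
n=33: can move to 29, which is L ⇒ W
n=34: can move to 30, which is L ⇒ W
n=35: can move to 30, which is L ⇒ W
n=36: moves to 32(W), 31(W); every one is W ⇒ L
n=37: moves to 33(W), 32(W); every one is W ⇒ L
n=38: moves to 34(W), 33(W); every one is W ⇒ L
n=39: moves to 35(W), 34(W); every one is W ⇒ L
n=40: can move to 36, which is L ⇒ W
n=41: can move to 37, which is L ⇒ W
n=42: can move to 38, which is L ⇒ W
n=43: can move to 39, which is L ⇒ W
n=44: can move to 39, which is L ⇒ W
n=45: moves to 41(W), 40(W); every one is W ⇒ L
L entries with 1 ≤ n ≤ 45 (n=0 is outside the asked range and is not counted): n = 1, 2, 3, 9, 10, 11, 12, 18, 19, 20, 21, 27, 28, 29, 30, 36, 37, 38, 39, 45; that makes 20.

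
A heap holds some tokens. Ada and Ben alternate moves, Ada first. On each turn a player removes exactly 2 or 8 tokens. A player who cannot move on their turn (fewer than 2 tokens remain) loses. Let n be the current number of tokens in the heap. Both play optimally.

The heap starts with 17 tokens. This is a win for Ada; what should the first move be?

Positions with no move are L. A position that does have a move is losing for the player to move precisely when every available move leads to a winning position for the opponent. Fill in the labels:
n=0: no move → L
n=1: no move → L
n=2: →0(L), so W
n=3: →1(L), so W
n=4: →2(W) only, which is W, so L
n=5: →3(W) only, which is W, so L
n=6: →4(L), so W
n=7: →5(L), so W
n=8: →0(L), so W
n=9: →1(L), so W
n=10: →8(W), 2(W) — all W, so L
n=11: →9(W), 3(W) — all W, so L
n=12: →10(L), so W
n=13: →11(L), so W
n=14: →12(W), 6(W) — all W, so L
n=15: →13(W), 7(W) — all W, so L
n=16: →14(L), so W
n=17: →15(L), so W
From 17, the L positions reachable in one move are: 15.

Remove 2, leaving 15.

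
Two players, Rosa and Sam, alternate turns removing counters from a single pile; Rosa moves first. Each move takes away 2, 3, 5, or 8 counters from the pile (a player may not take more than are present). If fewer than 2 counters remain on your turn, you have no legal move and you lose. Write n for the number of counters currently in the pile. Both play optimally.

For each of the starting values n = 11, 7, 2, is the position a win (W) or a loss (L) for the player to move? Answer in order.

Compute win/loss labels from the base case upward. A position with no move is L. Any other position is W if it can reach an L in one move, else L.
n=0: no move → L
n=1: no move → L
n=2: →0(L), so W
n=3: →1(L), so W
n=4: →1(L), so W
n=5: →0(L), so W
n=6: →1(L), so W
n=7: →5(W), 4(W), 2(W) — all W, so L
n=8: →0(L), so W
n=9: →7(L), so W
n=10: →7(L), so W
n=11: →9(W), 8(W), 6(W), 3(W) — all W, so L

11: L, 7: L, 2: W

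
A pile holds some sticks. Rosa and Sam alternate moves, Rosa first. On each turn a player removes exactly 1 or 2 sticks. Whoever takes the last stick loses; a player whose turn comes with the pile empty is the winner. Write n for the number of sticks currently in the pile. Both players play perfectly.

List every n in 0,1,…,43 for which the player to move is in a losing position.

1, 4, 7, 10, 13, 16, 19, 22, 25, 28, 31, 34, 37, 40, 43

Compute win/loss labels from the base case upward. A position with no move is W. Any other position is W if it can reach an L in one move, else L.
n=0: no move; the opponent has just taken the last stick and therefore loses → W
n=1: the only move is to 0(W), a W ⇒ L
n=2: can move to 1, which is L ⇒ W
n=3: can move to 1, which is L ⇒ W
n=4: moves to 3(W), 2(W); every one is W ⇒ L
n=5: can move to 4, which is L ⇒ W
n=6: can move to 4, which is L ⇒ W
n=7: moves to 6(W), 5(W); every one is W ⇒ L
n=8: can move to 7, which is L ⇒ W
n=9: can move to 7, which is L ⇒ W
n=10: moves to 9(W), 8(W); every one is W ⇒ L
n=11: can move to 10, which is L ⇒ W
n=12: can move to 10, which is L ⇒ W
n=13: moves to 12(W), 11(W); every one is W ⇒ L
n=14: can move to 13, which is L ⇒ W
n=15: can move to 13, which is L ⇒ W
n=16: moves to 15(W), 14(W); every one is W ⇒ L
n=17: can move to 16, which is L ⇒ W
n=18: can move to 16, which is L ⇒ W
n=19: moves to 18(W), 17(W); every one is W ⇒ L
n=20: can move to 19, which is L ⇒ W
n=21: can move to 19, which is L ⇒ W
n=22: moves to 21(W), 20(W); every one is W ⇒ L
n=23: can move to 22, which is L ⇒ W
n=24: can move to 22, which is L ⇒ W
n=25: moves to 24(W), 23(W); every one is W ⇒ L
n=26: can move to 25, which is L ⇒ W
n=27: can move to 25, which is L ⇒ W
n=28: moves to 27(W), 26(W); every one is W ⇒ L
n=29: can move to 28, which is L ⇒ W
n=30: can move to 28, which is L ⇒ W
n=31: moves to 30(W), 29(W); every one is W ⇒ L
n=32: can move to 31, which is L ⇒ W
n=33: can move to 31, which is L ⇒ W
n=34: moves to 33(W), 32(W); every one is W ⇒ L
n=35: can move to 34, which is L ⇒ W
n=36: can move to 34, which is L ⇒ W
n=37: moves to 36(W), 35(W); every one is W ⇒ L
n=38: can move to 37, which is L ⇒ W
n=39: can move to 37, which is L ⇒ W
n=40: moves to 39(W), 38(W); every one is W ⇒ L
n=41: can move to 40, which is L ⇒ W
n=42: can move to 40, which is L ⇒ W
n=43: moves to 42(W), 41(W); every one is W ⇒ L
The losing starting values of n are exactly the entries labelled L in this table (15 of them).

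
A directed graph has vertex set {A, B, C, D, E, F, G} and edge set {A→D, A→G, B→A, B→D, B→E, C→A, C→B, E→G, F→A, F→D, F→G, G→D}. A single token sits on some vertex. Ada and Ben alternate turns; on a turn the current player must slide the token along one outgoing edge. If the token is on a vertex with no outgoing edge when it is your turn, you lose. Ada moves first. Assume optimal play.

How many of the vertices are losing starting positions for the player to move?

3

Use the standard recursion: the mover loses at a terminal position; elsewhere, the mover wins exactly when some move hands the opponent an L position.
Every edge goes from a vertex to one that appears earlier in the order D, G, A, F, E, B, C, so processing vertices in that order labels each vertex after all of its successors.
D: no outgoing edge → L
G: →D(L), so W
A: →D(L), so W
F: →D(L), so W
E: →G(W) only, which is W, so L
B: →E(L), so W
C: →B(W), A(W) — all W, so L
The L vertices are C, D, E; that is 3 in all.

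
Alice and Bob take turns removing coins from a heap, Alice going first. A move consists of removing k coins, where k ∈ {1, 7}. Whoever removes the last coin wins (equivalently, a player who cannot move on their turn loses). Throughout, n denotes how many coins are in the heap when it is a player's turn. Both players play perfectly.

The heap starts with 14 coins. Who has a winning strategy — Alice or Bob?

Bob wins.

Label each position W (a win for the player to move) or L (a loss). A position with no legal move is L; any other position is W exactly when some move reaches an L, and L when every move reaches a W.
n=0: no move → L
n=1: →0(L), so W
n=2: →1(W) only, which is W, so L
n=3: →2(L), so W
n=4: →3(W) only, which is W, so L
n=5: →4(L), so W
n=6: →5(W) only, which is W, so L
n=7: →6(L), so W
n=8: →7(W), 1(W) — all W, so L
n=9: →8(L), so W
n=10: →9(W), 3(W) — all W, so L
n=11: →10(L), so W
n=12: →11(W), 5(W) — all W, so L
n=13: →12(L), so W
n=14: →13(W), 7(W) — all W, so L
The starting position 14 is L: whatever Alice does, the opponent receives a W position.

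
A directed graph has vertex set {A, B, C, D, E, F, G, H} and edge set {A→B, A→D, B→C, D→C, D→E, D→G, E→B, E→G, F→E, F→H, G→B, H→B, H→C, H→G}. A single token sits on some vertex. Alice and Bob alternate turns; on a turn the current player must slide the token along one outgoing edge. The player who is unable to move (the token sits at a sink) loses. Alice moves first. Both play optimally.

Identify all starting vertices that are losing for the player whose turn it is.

Positions with no move are L. A position that does have a move is losing for the player to move precisely when every available move leads to a winning position for the opponent. Fill in the labels:
Every edge goes from a vertex to one that appears earlier in the order C, B, G, E, D, H, A, F, so processing vertices in that order labels each vertex after all of its successors.
C: no outgoing edge → L
B: W (go to C, an L position)
G: L (sole option B(W) is W)
E: W (go to G, an L position)
D: W (go to G, an L position)
H: W (go to G, an L position)
A: L (options D(W), B(W) are all W)
F: L (options H(W), E(W) are all W)
The losing starting vertices are exactly the entries labelled L in this table (4 of them).

A, C, F, G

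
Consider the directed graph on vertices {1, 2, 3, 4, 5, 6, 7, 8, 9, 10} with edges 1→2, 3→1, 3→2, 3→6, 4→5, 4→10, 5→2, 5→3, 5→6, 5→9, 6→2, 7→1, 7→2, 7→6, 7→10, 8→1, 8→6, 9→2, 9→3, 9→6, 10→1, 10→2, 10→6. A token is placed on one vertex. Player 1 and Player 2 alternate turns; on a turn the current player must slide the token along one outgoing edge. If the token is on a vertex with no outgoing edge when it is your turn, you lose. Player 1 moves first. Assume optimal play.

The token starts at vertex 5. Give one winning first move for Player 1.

Label each position W (a win for the player to move) or L (a loss). A position with no legal move is L; any other position is W exactly when some move reaches an L, and L when every move reaches a W.
Every edge goes from a vertex to one that appears earlier in the order 2, 1, 6, 10, 3, 7, 9, 5, 8, 4, so processing vertices in that order labels each vertex after all of its successors.
2: no outgoing edge → L
1: →2(L), so W
6: →2(L), so W
10: →2(L), so W
3: →2(L), so W
7: →2(L), so W
9: →2(L), so W
5: →2(L), so W
8: →6(W), 1(W) — all W, so L
4: →5(W), 10(W) — all W, so L
From 5, the L positions reachable in one move are: 2.

Move to 2.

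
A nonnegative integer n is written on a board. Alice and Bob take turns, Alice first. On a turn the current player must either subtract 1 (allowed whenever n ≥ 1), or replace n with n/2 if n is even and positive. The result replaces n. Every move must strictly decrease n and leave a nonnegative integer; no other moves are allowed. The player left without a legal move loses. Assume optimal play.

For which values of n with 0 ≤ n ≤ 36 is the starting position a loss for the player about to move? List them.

0, 2, 5, 7, 9, 11, 13, 15, 17, 19, 21, 23, 25, 27, 29, 31, 33, 35

Positions with no move are L. A position that does have a move is losing for the player to move precisely when every available move leads to a winning position for the opponent. Fill in the labels:
n=0: no move → L
n=1: reaches L-position 0 → W
n=2: only reaches 1(W), which is W → L
n=3: reaches L-position 2 → W
n=4: reaches L-position 2 → W
n=5: only reaches 4(W), which is W → L
n=6: reaches L-position 5 → W
n=7: only reaches 6(W), which is W → L
n=8: reaches L-position 7 → W
n=9: only reaches 8(W), which is W → L
n=10: reaches L-position 5 → W
n=11: only reaches 10(W), which is W → L
n=12: reaches L-position 11 → W
n=13: only reaches 12(W), which is W → L
n=14: reaches L-position 7 → W
n=15: only reaches 14(W), which is W → L
n=16: reaches L-position 15 → W
n=17: only reaches 16(W), which is W → L
n=18: reaches L-position 9 → W
n=19: only reaches 18(W), which is W → L
n=20: reaches L-position 19 → W
n=21: only reaches 20(W), which is W → L
n=22: reaches L-position 11 → W
n=23: only reaches 22(W), which is W → L
n=24: reaches L-position 23 → W
n=25: only reaches 24(W), which is W → L
n=26: reaches L-position 13 → W
n=27: only reaches 26(W), which is W → L
n=28: reaches L-position 27 → W
n=29: only reaches 28(W), which is W → L
n=30: reaches L-position 15 → W
n=31: only reaches 30(W), which is W → L
n=32: reaches L-position 31 → W
n=33: only reaches 32(W), which is W → L
n=34: reaches L-position 17 → W
n=35: only reaches 34(W), which is W → L
n=36: reaches L-position 35 → W
The losing starting values of n are exactly the entries labelled L in this table (18 of them).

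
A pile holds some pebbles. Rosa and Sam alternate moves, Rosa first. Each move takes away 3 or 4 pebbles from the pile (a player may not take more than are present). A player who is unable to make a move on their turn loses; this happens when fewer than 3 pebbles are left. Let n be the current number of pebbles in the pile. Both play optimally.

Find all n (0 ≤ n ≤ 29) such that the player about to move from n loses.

Label each position W (a win for the player to move) or L (a loss). A position with no legal move is L; any other position is W exactly when some move reaches an L, and L when every move reaches a W.
n=0: no move → L
n=1: no move → L
n=2: no move → L
n=3: can move to 0, which is L ⇒ W
n=4: can move to 1, which is L ⇒ W
n=5: can move to 2, which is L ⇒ W
n=6: can move to 2, which is L ⇒ W
n=7: moves to 4(W), 3(W); every one is W ⇒ L
n=8: moves to 5(W), 4(W); every one is W ⇒ L
n=9: moves to 6(W), 5(W); every one is W ⇒ L
n=10: can move to 7, which is L ⇒ W
n=11: can move to 8, which is L ⇒ W
n=12: can move to 9, which is L ⇒ W
n=13: can move to 9, which is L ⇒ W
n=14: moves to 11(W), 10(W); every one is W ⇒ L
n=15: moves to 12(W), 11(W); every one is W ⇒ L
n=16: moves to 13(W), 12(W); every one is W ⇒ L
n=17: can move to 14, which is L ⇒ W
n=18: can move to 15, which is L ⇒ W
n=19: can move to 16, which is L ⇒ W
n=20: can move to 16, which is L ⇒ W
n=21: moves to 18(W), 17(W); every one is W ⇒ L
n=22: moves to 19(W), 18(W); every one is W ⇒ L
n=23: moves to 20(W), 19(W); every one is W ⇒ L
n=24: can move to 21, which is L ⇒ W
n=25: can move to 22, which is L ⇒ W
n=26: can move to 23, which is L ⇒ W
n=27: can move to 23, which is L ⇒ W
n=28: moves to 25(W), 24(W); every one is W ⇒ L
n=29: moves to 26(W), 25(W); every one is W ⇒ L
The losing starting values of n are exactly the entries labelled L in this table (14 of them).

0, 1, 2, 7, 8, 9, 14, 15, 16, 21, 22, 23, 28, 29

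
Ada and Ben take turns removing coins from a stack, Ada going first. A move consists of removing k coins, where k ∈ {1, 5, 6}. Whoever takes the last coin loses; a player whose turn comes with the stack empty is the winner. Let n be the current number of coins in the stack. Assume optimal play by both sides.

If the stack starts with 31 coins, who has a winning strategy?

Classify positions by backward induction: terminal positions (no move available) are W. From any other position, the mover wins iff some move reaches an L.
n=0: no move; the opponent has just taken the last coin and therefore loses → W
n=1: L (sole option 0(W) is W)
n=2: W (go to 1, an L position)
n=3: L (sole option 2(W) is W)
n=4: W (go to 3, an L position)
n=5: L (options 4(W), 0(W) are all W)
n=6: W (go to 5, an L position)
n=7: W (go to 1, an L position)
n=8: W (go to 3, an L position)
n=9: W (go to 3, an L position)
n=10: W (go to 5, an L position)
n=11: W (go to 5, an L position)
n=12: L (options 11(W), 7(W), 6(W) are all W)
n=13: W (go to 12, an L position)
n=14: L (options 13(W), 9(W), 8(W) are all W)
n=15: W (go to 14, an L position)
n=16: L (options 15(W), 11(W), 10(W) are all W)
n=17: W (go to 16, an L position)
n=18: W (go to 12, an L position)
n=19: W (go to 14, an L position)
n=20: W (go to 14, an L position)
n=21: W (go to 16, an L position)
n=22: W (go to 16, an L position)
n=23: L (options 22(W), 18(W), 17(W) are all W)
n=24: W (go to 23, an L position)
n=25: L (options 24(W), 20(W), 19(W) are all W)
n=26: W (go to 25, an L position)
n=27: L (options 26(W), 22(W), 21(W) are all W)
n=28: W (go to 27, an L position)
n=29: W (go to 23, an L position)
n=30: W (go to 25, an L position)
n=31: W (go to 25, an L position)
The starting position 31 is W: Ada should remove 6, leaving 25, handing over an L position.

Ada wins.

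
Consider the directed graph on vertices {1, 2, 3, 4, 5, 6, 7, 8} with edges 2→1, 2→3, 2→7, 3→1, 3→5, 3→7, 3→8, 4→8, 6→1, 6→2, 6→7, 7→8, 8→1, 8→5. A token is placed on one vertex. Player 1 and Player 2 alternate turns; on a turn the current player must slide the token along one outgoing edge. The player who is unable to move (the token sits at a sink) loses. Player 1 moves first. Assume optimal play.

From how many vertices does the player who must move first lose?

4

Compute win/loss labels from the base case upward. A position with no move is L. Any other position is W if it can reach an L in one move, else L.
Every edge goes from a vertex to one that appears earlier in the order 1, 5, 8, 7, 3, 2, 4, 6, so processing vertices in that order labels each vertex after all of its successors.
1: no outgoing edge → L
5: no outgoing edge → L
8: reaches L-position 5 → W
7: only reaches 8(W), which is W → L
3: reaches L-position 7 → W
2: reaches L-position 7 → W
4: only reaches 8(W), which is W → L
6: reaches L-position 7 → W
The L vertices are 1, 4, 5, 7; that is 4 in all.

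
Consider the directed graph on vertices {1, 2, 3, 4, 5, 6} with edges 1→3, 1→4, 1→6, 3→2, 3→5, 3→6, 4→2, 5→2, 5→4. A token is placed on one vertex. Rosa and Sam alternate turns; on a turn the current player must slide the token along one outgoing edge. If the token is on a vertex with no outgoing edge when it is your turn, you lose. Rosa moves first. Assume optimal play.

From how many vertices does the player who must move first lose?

2

Work bottom-up. With no move the player to move loses. Otherwise the position is W if at least one move leads to an L position for the opponent, and L if every move leads to a W.
Every edge goes from a vertex to one that appears earlier in the order 2, 6, 4, 5, 3, 1, so processing vertices in that order labels each vertex after all of its successors.
2: no outgoing edge → L
6: no outgoing edge → L
4: W (go to 2, an L position)
5: W (go to 2, an L position)
3: W (go to 6, an L position)
1: W (go to 6, an L position)
The L vertices are 2, 6; that is 2 in all.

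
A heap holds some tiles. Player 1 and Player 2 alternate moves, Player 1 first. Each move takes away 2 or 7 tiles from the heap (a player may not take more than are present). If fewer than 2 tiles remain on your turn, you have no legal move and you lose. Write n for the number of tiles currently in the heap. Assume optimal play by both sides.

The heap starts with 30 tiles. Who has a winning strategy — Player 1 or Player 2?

Work bottom-up. With no move the player to move loses. Otherwise the position is W if at least one move leads to an L position for the opponent, and L if every move leads to a W.
n=0: no move → L
n=1: no move → L
n=2: W (go to 0, an L position)
n=3: W (go to 1, an L position)
n=4: L (sole option 2(W) is W)
n=5: L (sole option 3(W) is W)
n=6: W (go to 4, an L position)
n=7: W (go to 5, an L position)
n=8: W (go to 1, an L position)
n=9: L (options 7(W), 2(W) are all W)
n=10: L (options 8(W), 3(W) are all W)
n=11: W (go to 9, an L position)
n=12: W (go to 10, an L position)
n=13: L (options 11(W), 6(W) are all W)
n=14: L (options 12(W), 7(W) are all W)
n=15: W (go to 13, an L position)
n=16: W (go to 14, an L position)
n=17: W (go to 10, an L position)
n=18: L (options 16(W), 11(W) are all W)
n=19: L (options 17(W), 12(W) are all W)
n=20: W (go to 18, an L position)
n=21: W (go to 19, an L position)
n=22: L (options 20(W), 15(W) are all W)
n=23: L (options 21(W), 16(W) are all W)
n=24: W (go to 22, an L position)
n=25: W (go to 23, an L position)
n=26: W (go to 19, an L position)
n=27: L (options 25(W), 20(W) are all W)
n=28: L (options 26(W), 21(W) are all W)
n=29: W (go to 27, an L position)
n=30: W (go to 28, an L position)
The starting position 30 is W: Player 1 should remove 2, leaving 28, handing over an L position.

Player 1 wins.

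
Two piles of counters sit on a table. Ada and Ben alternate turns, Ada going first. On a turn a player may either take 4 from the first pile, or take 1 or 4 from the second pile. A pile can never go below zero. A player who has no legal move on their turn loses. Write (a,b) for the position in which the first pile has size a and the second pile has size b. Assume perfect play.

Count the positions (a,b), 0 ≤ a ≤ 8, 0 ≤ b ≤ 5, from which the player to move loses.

23

Label each position W (a win for the player to move) or L (a loss). A position with no legal move is L; any other position is W exactly when some move reaches an L, and L when every move reaches a W.
Every move lowers a or b (never raises either), so fill the grid row by row in increasing a, and left to right within a row: each cell's successors are then already labelled.
      b=0  b=1  b=2  b=3  b=4  b=5
a=0:    L    W    L    W    W    L
a=1:    L    W    L    W    W    L
a=2:    L    W    L    W    W    L
a=3:    L    W    L    W    W    L
a=4:    W    L    W    L    W    W
a=5:    W    L    W    L    W    W
a=6:    W    L    W    L    W    W
a=7:    W    L    W    L    W    W
a=8:    L    W    L    W    W    L
Cells with no legal move (terminal, hence L): (0,0), (1,0), (2,0), (3,0).
The remaining L cells, each justified by listing all of its moves:
(0,2): only reaches (0,1)(W), which is W → L
(0,5): only reaches (0,4)(W), (0,1)(W), all W → L
(1,2): only reaches (1,1)(W), which is W → L
(1,5): only reaches (1,4)(W), (1,1)(W), all W → L
(2,2): only reaches (2,1)(W), which is W → L
(2,5): only reaches (2,4)(W), (2,1)(W), all W → L
(3,2): only reaches (3,1)(W), which is W → L
(3,5): only reaches (3,4)(W), (3,1)(W), all W → L
(4,1): only reaches (0,1)(W), (4,0)(W), all W → L
(4,3): only reaches (0,3)(W), (4,2)(W), all W → L
(5,1): only reaches (1,1)(W), (5,0)(W), all W → L
(5,3): only reaches (1,3)(W), (5,2)(W), all W → L
(6,1): only reaches (2,1)(W), (6,0)(W), all W → L
(6,3): only reaches (2,3)(W), (6,2)(W), all W → L
(7,1): only reaches (3,1)(W), (7,0)(W), all W → L
(7,3): only reaches (3,3)(W), (7,2)(W), all W → L
(8,0): only reaches (4,0)(W), which is W → L
(8,2): only reaches (4,2)(W), (8,1)(W), all W → L
(8,5): only reaches (4,5)(W), (8,4)(W), (8,1)(W), all W → L
Every other cell has at least one move into one of the L cells above, so it is W.
L cells per row: a=0: 3, a=1: 3, a=2: 3, a=3: 3, a=4: 2, a=5: 2, a=6: 2, a=7: 2, a=8: 3; total 23.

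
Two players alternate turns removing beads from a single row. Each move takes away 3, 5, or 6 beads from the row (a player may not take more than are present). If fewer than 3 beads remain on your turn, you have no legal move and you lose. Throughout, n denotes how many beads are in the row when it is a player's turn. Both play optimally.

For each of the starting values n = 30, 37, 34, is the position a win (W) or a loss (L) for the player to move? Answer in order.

30: W, 37: L, 34: W

Classify positions by backward induction: terminal positions (no move available) are L. From any other position, the mover wins iff some move reaches an L.
n=0: no move → L
n=1: no move → L
n=2: no move → L
n=3: reaches L-position 0 → W
n=4: reaches L-position 1 → W
n=5: reaches L-position 2 → W
n=6: reaches L-position 1 → W
n=7: reaches L-position 2 → W
n=8: reaches L-position 2 → W
n=9: only reaches 6(W), 4(W), 3(W), all W → L
n=10: only reaches 7(W), 5(W), 4(W), all W → L
n=11: only reaches 8(W), 6(W), 5(W), all W → L
n=12: reaches L-position 9 → W
n=13: reaches L-position 10 → W
n=14: reaches L-position 11 → W
n=15: reaches L-position 10 → W
n=16: reaches L-position 11 → W
n=17: reaches L-position 11 → W
n=18: only reaches 15(W), 13(W), 12(W), all W → L
n=19: only reaches 16(W), 14(W), 13(W), all W → L
n=20: only reaches 17(W), 15(W), 14(W), all W → L
n=21: reaches L-position 18 → W
n=22: reaches L-position 19 → W
n=23: reaches L-position 20 → W
n=24: reaches L-position 19 → W
n=25: reaches L-position 20 → W
n=26: reaches L-position 20 → W
n=27: only reaches 24(W), 22(W), 21(W), all W → L
n=28: only reaches 25(W), 23(W), 22(W), all W → L
n=29: only reaches 26(W), 24(W), 23(W), all W → L
n=30: reaches L-position 27 → W
n=31: reaches L-position 28 → W
n=32: reaches L-position 29 → W
n=33: reaches L-position 28 → W
n=34: reaches L-position 29 → W
n=35: reaches L-position 29 → W
n=36: only reaches 33(W), 31(W), 30(W), all W → L
n=37: only reaches 34(W), 32(W), 31(W), all W → L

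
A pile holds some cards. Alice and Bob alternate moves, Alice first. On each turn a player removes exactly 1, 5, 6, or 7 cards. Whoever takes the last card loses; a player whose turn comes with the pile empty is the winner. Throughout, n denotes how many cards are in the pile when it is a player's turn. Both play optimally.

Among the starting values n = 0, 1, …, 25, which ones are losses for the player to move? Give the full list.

Compute win/loss labels from the base case upward. A position with no move is W. Any other position is W if it can reach an L in one move, else L.
n=0: no move; the opponent has just taken the last card and therefore loses → W
n=1: the only move is to 0(W), a W ⇒ L
n=2: can move to 1, which is L ⇒ W
n=3: the only move is to 2(W), a W ⇒ L
n=4: can move to 3, which is L ⇒ W
n=5: moves to 4(W), 0(W); every one is W ⇒ L
n=6: can move to 5, which is L ⇒ W
n=7: can move to 1, which is L ⇒ W
n=8: can move to 3, which is L ⇒ W
n=9: can move to 3, which is L ⇒ W
n=10: can move to 5, which is L ⇒ W
n=11: can move to 5, which is L ⇒ W
n=12: can move to 5, which is L ⇒ W
n=13: moves to 12(W), 8(W), 7(W), 6(W); every one is W ⇒ L
n=14: can move to 13, which is L ⇒ W
n=15: moves to 14(W), 10(W), 9(W), 8(W); every one is W ⇒ L
n=16: can move to 15, which is L ⇒ W
n=17: moves to 16(W), 12(W), 11(W), 10(W); every one is W ⇒ L
n=18: can move to 17, which is L ⇒ W
n=19: can move to 13, which is L ⇒ W
n=20: can move to 15, which is L ⇒ W
n=21: can move to 15, which is L ⇒ W
n=22: can move to 17, which is L ⇒ W
n=23: can move to 17, which is L ⇒ W
n=24: can move to 17, which is L ⇒ W
n=25: moves to 24(W), 20(W), 19(W), 18(W); every one is W ⇒ L
Reading off the rows marked L gives the requested list; there are 7 such values of n.

1, 3, 5, 13, 15, 17, 25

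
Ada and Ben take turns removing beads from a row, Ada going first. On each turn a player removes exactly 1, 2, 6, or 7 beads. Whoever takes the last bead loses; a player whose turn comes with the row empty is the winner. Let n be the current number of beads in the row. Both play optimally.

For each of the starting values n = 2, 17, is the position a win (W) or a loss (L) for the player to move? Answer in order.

Classify positions by backward induction: terminal positions (no move available) are W. From any other position, the mover wins iff some move reaches an L.
n=0: no move; the opponent has just taken the last bead and therefore loses → W
n=1: L (sole option 0(W) is W)
n=2: W (go to 1, an L position)
n=3: W (go to 1, an L position)
n=4: L (options 3(W), 2(W) are all W)
n=5: W (go to 4, an L position)
n=6: W (go to 4, an L position)
n=7: W (go to 1, an L position)
n=8: W (go to 1, an L position)
n=9: L (options 8(W), 7(W), 3(W), 2(W) are all W)
n=10: W (go to 9, an L position)
n=11: W (go to 9, an L position)
n=12: L (options 11(W), 10(W), 6(W), 5(W) are all W)
n=13: W (go to 12, an L position)
n=14: W (go to 12, an L position)
n=15: W (go to 9, an L position)
n=16: W (go to 9, an L position)
n=17: L (options 16(W), 15(W), 11(W), 10(W) are all W)

2: W, 17: L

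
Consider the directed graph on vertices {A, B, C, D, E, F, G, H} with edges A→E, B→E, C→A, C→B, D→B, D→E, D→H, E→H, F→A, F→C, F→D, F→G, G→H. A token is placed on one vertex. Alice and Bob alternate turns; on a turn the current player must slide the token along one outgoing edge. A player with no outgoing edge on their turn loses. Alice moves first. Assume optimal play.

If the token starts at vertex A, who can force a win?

Bob wins.

Compute win/loss labels from the base case upward. A position with no move is L. Any other position is W if it can reach an L in one move, else L.
Every edge goes from a vertex to one that appears earlier in the order H, E, B, A, D, C, G, F, so processing vertices in that order labels each vertex after all of its successors.
H: no outgoing edge → L
E: W (go to H, an L position)
B: L (sole option E(W) is W)
A: L (sole option E(W) is W)
D: W (go to B, an L position)
C: W (go to A, an L position)
G: W (go to H, an L position)
F: W (go to A, an L position)
Every move from A reaches a W position, so the mover loses.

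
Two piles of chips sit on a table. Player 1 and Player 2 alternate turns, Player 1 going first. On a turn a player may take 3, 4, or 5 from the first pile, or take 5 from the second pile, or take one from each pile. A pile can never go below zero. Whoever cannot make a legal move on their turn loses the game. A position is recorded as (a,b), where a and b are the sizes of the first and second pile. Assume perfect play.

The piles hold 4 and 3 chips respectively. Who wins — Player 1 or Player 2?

Compute win/loss labels from the base case upward. A position with no move is L. Any other position is W if it can reach an L in one move, else L.
No move ever increases a pile, so every position that can arise here has a ≤ 4 and b ≤ 3; it is enough to label the cells with 0 ≤ a ≤ 4 and 0 ≤ b ≤ 3.
Every move lowers a or b (never raises either), so fill the grid row by row in increasing a, and left to right within a row: each cell's successors are then already labelled.
      b=0  b=1  b=2  b=3
a=0:    L    L    L    L
a=1:    L    W    W    W
a=2:    L    W    L    L
a=3:    W    W    W    W
a=4:    W    W    W    W
Cells with no legal move (terminal, hence L): (0,0), (0,1), (0,2), (0,3), (1,0), (2,0).
The remaining L cells, each justified by listing all of its moves:
(2,2): →(1,1)(W) only, which is W, so L
(2,3): →(1,2)(W) only, which is W, so L
Every other cell has at least one move into one of the L cells above, so it is W.
The starting position (4,3) is W: Player 1 should move to (0,3), handing over an L position.

Player 1 wins.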